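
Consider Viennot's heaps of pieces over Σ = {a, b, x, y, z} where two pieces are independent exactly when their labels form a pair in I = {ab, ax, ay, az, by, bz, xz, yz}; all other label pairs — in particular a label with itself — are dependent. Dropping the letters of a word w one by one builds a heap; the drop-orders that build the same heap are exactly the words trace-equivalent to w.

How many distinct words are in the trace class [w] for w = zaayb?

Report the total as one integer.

#0=z has no predecessor
#1=a has no predecessor
#2=a depends on [1:a]
#3=y has no predecessor
#4=b has no predecessor
sources: [0:z, 1:a, 3:y, 4:b]
N(rest) = Σ N(rest − s) over sources s of rest; N(one piece) = 1:
  size 1 → [0]=1  [2]=1  [3]=1  [4]=1
  size 2 → [0,2]=2  [0,3]=2  [0,4]=2  [1,2]=1  [2,3]=2  [2,4]=2  [3,4]=2
  size 3 → [0,1,2]=3  [0,2,3]=6  [0,2,4]=6  [0,3,4]=6  [1,2,3]=3  [1,2,4]=3  [2,3,4]=6
  first=0(z) contributes 12
  first=1(a) contributes 24
  first=3(y) contributes 12
  first=4(b) contributes 12
|[w]| = 60

60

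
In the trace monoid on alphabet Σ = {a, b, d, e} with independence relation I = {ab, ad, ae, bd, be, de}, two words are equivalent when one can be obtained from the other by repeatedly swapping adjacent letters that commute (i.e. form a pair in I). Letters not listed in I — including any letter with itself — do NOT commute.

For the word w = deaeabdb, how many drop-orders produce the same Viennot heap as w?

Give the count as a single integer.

drop 0:d onto floor
drop 1:e onto floor
drop 2:a onto floor
drop 3:e onto {1:e}
drop 4:a onto {2:a}
drop 5:b onto floor
drop 6:d onto {0:d}
drop 7:b onto {5:b}
ground layer = {0:d, 1:e, 2:a, 5:b}
drop-orders for the pieces not yet dropped (sum over which currently-grounded one goes next):
  1 to go: {3} 1  {4} 1  {6} 1  {7} 1
  2 to go: {0,6} 1  {1,3} 1  {2,4} 1  {3,4} 2  {3,6} 2  {3,7} 2  {4,6} 2  {4,7} 2  {5,7} 1  {6,7} 2
  3 to go: {0,3,6} 3  {0,4,6} 3  {0,6,7} 3  {1,3,4} 3  {1,3,6} 3  {1,3,7} 3  {2,3,4} 3  {2,4,6} 3  {2,4,7} 3  {3,4,6} 6  {3,4,7} 6  {3,5,7} 3  {3,6,7} 6  {4,5,7} 3  {4,6,7} 6  {5,6,7} 3
  4 to go: {0,1,3,6} 6  {0,2,4,6} 6  {0,3,4,6} 12  {0,3,6,7} 12  {0,4,6,7} 12  {0,5,6,7} 6  {1,2,3,4} 6  {1,3,4,6} 12  {1,3,4,7} 12  {1,3,5,7} 6  {1,3,6,7} 12  {2,3,4,6} 12  {2,3,4,7} 12  {2,4,5,7} 6  {2,4,6,7} 12  {3,4,5,7} 12  {3,4,6,7} 24  {3,5,6,7} 12  {4,5,6,7} 12
  5 to go: {0,1,3,4,6} 30  {0,1,3,6,7} 30  {0,2,3,4,6} 30  {0,2,4,6,7} 30  {0,3,4,6,7} 60  {0,3,5,6,7} 30  {0,4,5,6,7} 30  {1,2,3,4,6} 30  {1,2,3,4,7} 30  {1,3,4,5,7} 30  {1,3,4,6,7} 60  {1,3,5,6,7} 30  {2,3,4,5,7} 30  {2,3,4,6,7} 60  {2,4,5,6,7} 30  {3,4,5,6,7} 60
  6 to go: {0,1,2,3,4,6} 90  {0,1,3,4,6,7} 180  {0,1,3,5,6,7} 90  {0,2,3,4,6,7} 180  {0,2,4,5,6,7} 90  {0,3,4,5,6,7} 180  {1,2,3,4,5,7} 90  {1,2,3,4,6,7} 180  {1,3,4,5,6,7} 180  {2,3,4,5,6,7} 180
  if 0:d drops first: 630 orders
  if 1:e drops first: 630 orders
  if 2:a drops first: 630 orders
  if 5:b drops first: 630 orders
heap linearizations: 2520

2520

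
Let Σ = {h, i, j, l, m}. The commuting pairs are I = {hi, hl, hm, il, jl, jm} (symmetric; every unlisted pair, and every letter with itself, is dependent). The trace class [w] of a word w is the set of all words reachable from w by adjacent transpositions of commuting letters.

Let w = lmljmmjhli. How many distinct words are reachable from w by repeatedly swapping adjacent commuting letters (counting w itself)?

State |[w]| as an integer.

210

0(l) covers ∅
1(m) covers 0:l
2(l) covers 1:m
3(j) covers ∅
4(m) covers 2:l
5(m) covers 4:m
6(j) covers 3:j
7(h) covers 6:j
8(l) covers 5:m
9(i) covers 5:m, 6:j
floor of heap: 0:l, 3:j
completions by unplaced set U, small U first (add the entries for U minus each lowest piece of U):
  |U|=1: {7}:1  {8}:1  {9}:1
  |U|=2: {7,8}:2  {7,9}:2  {8,9}:2
  |U|=3: {5,8,9}:2  {6,7,9}:2  {7,8,9}:6
  |U|=4: {3,6,7,9}:2  {4,5,8,9}:2  {5,7,8,9}:8  {6,7,8,9}:8
  |U|=5: {2,4,5,8,9}:2  {3,6,7,8,9}:10  {4,5,7,8,9}:10  {5,6,7,8,9}:16
  |U|=6: {1,2,4,5,8,9}:2  {2,4,5,7,8,9}:12  {3,5,6,7,8,9}:26  {4,5,6,7,8,9}:26
  |U|=7: {0,1,2,4,5,8,9}:2  {1,2,4,5,7,8,9}:14  {2,4,5,6,7,8,9}:38  {3,4,5,6,7,8,9}:52
  |U|=8: {0,1,2,4,5,7,8,9}:16  {1,2,4,5,6,7,8,9}:52  {2,3,4,5,6,7,8,9}:90
  start at 0(l): 142
  start at 3(j): 68
sum over floor = 210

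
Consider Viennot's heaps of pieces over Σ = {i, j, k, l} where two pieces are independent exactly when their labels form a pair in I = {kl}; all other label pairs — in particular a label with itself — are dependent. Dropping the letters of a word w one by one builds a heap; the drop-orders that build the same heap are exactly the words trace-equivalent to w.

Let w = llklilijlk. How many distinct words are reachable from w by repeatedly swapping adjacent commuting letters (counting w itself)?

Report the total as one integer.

#0=l has no predecessor
#1=l depends on [0:l]
#2=k has no predecessor
#3=l depends on [1:l]
#4=i depends on [2:k, 3:l]
#5=l depends on [4:i]
#6=i depends on [5:l]
#7=j depends on [6:i]
#8=l depends on [7:j]
#9=k depends on [7:j]
sources: [0:l, 2:k]
N(rest) = Σ N(rest − s) over sources s of rest; N(one piece) = 1:
  size 1 → [8]=1  [9]=1
  size 2 → [8,9]=2
  size 3 → [7,8,9]=2
  size 4 → [6,7,8,9]=2
  size 5 → [5,6,7,8,9]=2
  size 6 → [4,5,6,7,8,9]=2
  size 7 → [2,4,5,6,7,8,9]=2  [3,4,5,6,7,8,9]=2
  size 8 → [1,3,4,5,6,7,8,9]=2  [2,3,4,5,6,7,8,9]=4
  first=0(l) contributes 6
  first=2(k) contributes 2
|[w]| = 8

8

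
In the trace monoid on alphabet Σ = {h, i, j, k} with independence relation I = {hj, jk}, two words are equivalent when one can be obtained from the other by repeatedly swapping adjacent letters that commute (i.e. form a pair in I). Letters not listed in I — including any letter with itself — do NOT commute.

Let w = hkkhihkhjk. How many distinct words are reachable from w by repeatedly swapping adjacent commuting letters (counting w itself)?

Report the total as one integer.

5

0(h) covers ∅
1(k) covers 0:h
2(k) covers 1:k
3(h) covers 2:k
4(i) covers 3:h
5(h) covers 4:i
6(k) covers 5:h
7(h) covers 6:k
8(j) covers 4:i
9(k) covers 7:h
floor of heap: 0:h
completions by unplaced set U, small U first (add the entries for U minus each lowest piece of U):
  |U|=1: {8}:1  {9}:1
  |U|=2: {7,9}:1  {8,9}:2
  |U|=3: {6,7,9}:1  {7,8,9}:3
  |U|=4: {5,6,7,9}:1  {6,7,8,9}:4
  |U|=5: {5,6,7,8,9}:5
  |U|=6: {4,5,6,7,8,9}:5
  |U|=7: {3,4,5,6,7,8,9}:5
  |U|=8: {2,3,4,5,6,7,8,9}:5
  start at 0(h): 5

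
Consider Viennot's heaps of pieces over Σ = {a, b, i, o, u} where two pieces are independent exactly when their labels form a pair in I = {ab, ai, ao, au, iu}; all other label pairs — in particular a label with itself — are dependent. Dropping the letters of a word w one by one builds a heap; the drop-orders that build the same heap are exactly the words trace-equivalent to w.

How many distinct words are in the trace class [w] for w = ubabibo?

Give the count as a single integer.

7

drop 0:u onto floor
drop 1:b onto {0:u}
drop 2:a onto floor
drop 3:b onto {1:b}
drop 4:i onto {3:b}
drop 5:b onto {4:i}
drop 6:o onto {5:b}
ground layer = {0:u, 2:a}
drop-orders for the pieces not yet dropped (sum over which currently-grounded one goes next):
  1 to go: {2} 1  {6} 1
  2 to go: {2,6} 2  {5,6} 1
  3 to go: {2,5,6} 3  {4,5,6} 1
  4 to go: {2,4,5,6} 4  {3,4,5,6} 1
  5 to go: {1,3,4,5,6} 1  {2,3,4,5,6} 5
  if 0:u drops first: 6 orders
  if 2:a drops first: 1 orders
heap linearizations: 7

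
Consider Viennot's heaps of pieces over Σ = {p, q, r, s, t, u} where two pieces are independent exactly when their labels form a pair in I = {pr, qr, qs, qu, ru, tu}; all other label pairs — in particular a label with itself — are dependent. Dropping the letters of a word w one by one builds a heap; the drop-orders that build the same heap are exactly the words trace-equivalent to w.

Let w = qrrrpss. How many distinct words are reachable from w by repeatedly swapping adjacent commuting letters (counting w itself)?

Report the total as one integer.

10

drop 0:q onto floor
drop 1:r onto floor
drop 2:r onto {1:r}
drop 3:r onto {2:r}
drop 4:p onto {0:q}
drop 5:s onto {3:r, 4:p}
drop 6:s onto {5:s}
ground layer = {0:q, 1:r}
drop-orders for the pieces not yet dropped (sum over which currently-grounded one goes next):
  1 to go: {6} 1
  2 to go: {5,6} 1
  3 to go: {3,5,6} 1  {4,5,6} 1
  4 to go: {0,4,5,6} 1  {2,3,5,6} 1  {3,4,5,6} 2
  5 to go: {0,3,4,5,6} 3  {1,2,3,5,6} 1  {2,3,4,5,6} 3
  if 0:q drops first: 4 orders
  if 1:r drops first: 6 orders
heap linearizations: 10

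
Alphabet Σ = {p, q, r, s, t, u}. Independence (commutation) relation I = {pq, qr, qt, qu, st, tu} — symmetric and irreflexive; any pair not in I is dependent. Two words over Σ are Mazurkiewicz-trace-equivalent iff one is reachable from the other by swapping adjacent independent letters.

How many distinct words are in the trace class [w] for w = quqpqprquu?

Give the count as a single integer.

210

#0=q has no predecessor
#1=u has no predecessor
#2=q depends on [0:q]
#3=p depends on [1:u]
#4=q depends on [2:q]
#5=p depends on [3:p]
#6=r depends on [5:p]
#7=q depends on [4:q]
#8=u depends on [6:r]
#9=u depends on [8:u]
sources: [0:q, 1:u]
N(rest) = Σ N(rest − s) over sources s of rest; N(one piece) = 1:
  size 1 → [7]=1  [9]=1
  size 2 → [4,7]=1  [7,9]=2  [8,9]=1
  size 3 → [2,4,7]=1  [4,7,9]=3  [6,8,9]=1  [7,8,9]=3
  size 4 → [0,2,4,7]=1  [2,4,7,9]=4  [4,7,8,9]=6  [5,6,8,9]=1  [6,7,8,9]=4
  size 5 → [0,2,4,7,9]=5  [2,4,7,8,9]=10  [3,5,6,8,9]=1  [4,6,7,8,9]=10  [5,6,7,8,9]=5
  size 6 → [0,2,4,7,8,9]=15  [1,3,5,6,8,9]=1  [2,4,6,7,8,9]=20  [3,5,6,7,8,9]=6  [4,5,6,7,8,9]=15
  size 7 → [0,2,4,6,7,8,9]=35  [1,3,5,6,7,8,9]=7  [2,4,5,6,7,8,9]=35  [3,4,5,6,7,8,9]=21
  size 8 → [0,2,4,5,6,7,8,9]=70  [1,3,4,5,6,7,8,9]=28  [2,3,4,5,6,7,8,9]=56
  first=0(q) contributes 84
  first=1(u) contributes 126
|[w]| = 210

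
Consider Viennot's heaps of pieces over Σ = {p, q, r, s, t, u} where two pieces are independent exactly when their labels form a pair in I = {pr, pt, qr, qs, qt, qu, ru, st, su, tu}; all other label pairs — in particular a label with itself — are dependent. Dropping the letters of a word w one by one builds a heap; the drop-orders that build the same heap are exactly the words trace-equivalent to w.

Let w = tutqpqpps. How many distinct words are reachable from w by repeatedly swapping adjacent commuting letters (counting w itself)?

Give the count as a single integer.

72

0(t) covers ∅
1(u) covers ∅
2(t) covers 0:t
3(q) covers ∅
4(p) covers 1:u, 3:q
5(q) covers 4:p
6(p) covers 5:q
7(p) covers 6:p
8(s) covers 7:p
floor of heap: 0:t, 1:u, 3:q
completions by unplaced set U, small U first (add the entries for U minus each lowest piece of U):
  |U|=1: {2}:1  {8}:1
  |U|=2: {0,2}:1  {2,8}:2  {7,8}:1
  |U|=3: {0,2,8}:3  {2,7,8}:3  {6,7,8}:1
  |U|=4: {0,2,7,8}:6  {2,6,7,8}:4  {5,6,7,8}:1
  |U|=5: {0,2,6,7,8}:10  {2,5,6,7,8}:5  {4,5,6,7,8}:1
  |U|=6: {0,2,5,6,7,8}:15  {1,4,5,6,7,8}:1  {2,4,5,6,7,8}:6  {3,4,5,6,7,8}:1
  |U|=7: {0,2,4,5,6,7,8}:21  {1,2,4,5,6,7,8}:7  {1,3,4,5,6,7,8}:2  {2,3,4,5,6,7,8}:7
  start at 0(t): 16
  start at 1(u): 28
  start at 3(q): 28
sum over floor = 72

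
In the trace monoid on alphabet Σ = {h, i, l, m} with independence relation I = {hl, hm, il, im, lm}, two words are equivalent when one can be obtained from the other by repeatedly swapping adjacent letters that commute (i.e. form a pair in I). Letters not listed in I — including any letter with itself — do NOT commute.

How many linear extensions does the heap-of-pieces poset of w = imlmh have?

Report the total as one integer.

30

#0=i has no predecessor
#1=m has no predecessor
#2=l has no predecessor
#3=m depends on [1:m]
#4=h depends on [0:i]
sources: [0:i, 1:m, 2:l]
N(rest) = Σ N(rest − s) over sources s of rest; N(one piece) = 1:
  size 1 → [2]=1  [3]=1  [4]=1
  size 2 → [0,4]=1  [1,3]=1  [2,3]=2  [2,4]=2  [3,4]=2
  size 3 → [0,2,4]=3  [0,3,4]=3  [1,2,3]=3  [1,3,4]=3  [2,3,4]=6
  first=0(i) contributes 12
  first=1(m) contributes 12
  first=2(l) contributes 6
|[w]| = 30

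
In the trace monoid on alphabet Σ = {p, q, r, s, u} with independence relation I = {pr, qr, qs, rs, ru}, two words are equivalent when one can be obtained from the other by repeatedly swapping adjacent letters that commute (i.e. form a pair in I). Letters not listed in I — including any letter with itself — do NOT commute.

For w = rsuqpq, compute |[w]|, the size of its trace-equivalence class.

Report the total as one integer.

6

drop 0:r onto floor
drop 1:s onto floor
drop 2:u onto {1:s}
drop 3:q onto {2:u}
drop 4:p onto {3:q}
drop 5:q onto {4:p}
ground layer = {0:r, 1:s}
drop-orders for the pieces not yet dropped (sum over which currently-grounded one goes next):
  1 to go: {0} 1  {5} 1
  2 to go: {0,5} 2  {4,5} 1
  3 to go: {0,4,5} 3  {3,4,5} 1
  4 to go: {0,3,4,5} 4  {2,3,4,5} 1
  if 0:r drops first: 1 orders
  if 1:s drops first: 5 orders
heap linearizations: 6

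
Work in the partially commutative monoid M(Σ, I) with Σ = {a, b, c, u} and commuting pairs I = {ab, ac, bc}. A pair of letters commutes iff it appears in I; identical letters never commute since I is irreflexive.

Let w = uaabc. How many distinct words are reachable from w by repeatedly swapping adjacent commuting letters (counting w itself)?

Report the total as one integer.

drop 0:u onto floor
drop 1:a onto {0:u}
drop 2:a onto {1:a}
drop 3:b onto {0:u}
drop 4:c onto {0:u}
ground layer = {0:u}
drop-orders for the pieces not yet dropped (sum over which currently-grounded one goes next):
  1 to go: {2} 1  {3} 1  {4} 1
  2 to go: {1,2} 1  {2,3} 2  {2,4} 2  {3,4} 2
  3 to go: {1,2,3} 3  {1,2,4} 3  {2,3,4} 6
  if 0:u drops first: 12 orders

12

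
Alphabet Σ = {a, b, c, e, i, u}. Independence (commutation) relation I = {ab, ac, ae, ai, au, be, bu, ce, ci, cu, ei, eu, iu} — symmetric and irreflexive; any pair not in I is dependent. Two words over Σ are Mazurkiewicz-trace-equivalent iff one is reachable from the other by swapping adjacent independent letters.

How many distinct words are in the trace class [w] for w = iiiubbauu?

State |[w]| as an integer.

drop 0:i onto floor
drop 1:i onto {0:i}
drop 2:i onto {1:i}
drop 3:u onto floor
drop 4:b onto {2:i}
drop 5:b onto {4:b}
drop 6:a onto floor
drop 7:u onto {3:u}
drop 8:u onto {7:u}
ground layer = {0:i, 3:u, 6:a}
drop-orders for the pieces not yet dropped (sum over which currently-grounded one goes next):
  1 to go: {5} 1  {6} 1  {8} 1
  2 to go: {4,5} 1  {5,6} 2  {5,8} 2  {6,8} 2  {7,8} 1
  3 to go: {2,4,5} 1  {3,7,8} 1  {4,5,6} 3  {4,5,8} 3  {5,6,8} 6  {5,7,8} 3  {6,7,8} 3
  4 to go: {1,2,4,5} 1  {2,4,5,6} 4  {2,4,5,8} 4  {3,5,7,8} 4  {3,6,7,8} 4  {4,5,6,8} 12  {4,5,7,8} 6  {5,6,7,8} 12
  5 to go: {0,1,2,4,5} 1  {1,2,4,5,6} 5  {1,2,4,5,8} 5  {2,4,5,6,8} 20  {2,4,5,7,8} 10  {3,4,5,7,8} 10  {3,5,6,7,8} 20  {4,5,6,7,8} 30
  6 to go: {0,1,2,4,5,6} 6  {0,1,2,4,5,8} 6  {1,2,4,5,6,8} 30  {1,2,4,5,7,8} 15  {2,3,4,5,7,8} 20  {2,4,5,6,7,8} 60  {3,4,5,6,7,8} 60
  7 to go: {0,1,2,4,5,6,8} 42  {0,1,2,4,5,7,8} 21  {1,2,3,4,5,7,8} 35  {1,2,4,5,6,7,8} 105  {2,3,4,5,6,7,8} 140
  if 0:i drops first: 280 orders
  if 3:u drops first: 168 orders
  if 6:a drops first: 56 orders
heap linearizations: 504

504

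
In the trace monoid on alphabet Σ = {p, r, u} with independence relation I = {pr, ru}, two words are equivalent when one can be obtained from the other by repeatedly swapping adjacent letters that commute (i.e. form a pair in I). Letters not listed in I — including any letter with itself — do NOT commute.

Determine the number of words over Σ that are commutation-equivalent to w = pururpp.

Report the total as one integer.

0(p) covers ∅
1(u) covers 0:p
2(r) covers ∅
3(u) covers 1:u
4(r) covers 2:r
5(p) covers 3:u
6(p) covers 5:p
floor of heap: 0:p, 2:r
completions by unplaced set U, small U first (add the entries for U minus each lowest piece of U):
  |U|=1: {4}:1  {6}:1
  |U|=2: {2,4}:1  {4,6}:2  {5,6}:1
  |U|=3: {2,4,6}:3  {3,5,6}:1  {4,5,6}:3
  |U|=4: {1,3,5,6}:1  {2,4,5,6}:6  {3,4,5,6}:4
  |U|=5: {0,1,3,5,6}:1  {1,3,4,5,6}:5  {2,3,4,5,6}:10
  start at 0(p): 15
  start at 2(r): 6
sum over floor = 21

21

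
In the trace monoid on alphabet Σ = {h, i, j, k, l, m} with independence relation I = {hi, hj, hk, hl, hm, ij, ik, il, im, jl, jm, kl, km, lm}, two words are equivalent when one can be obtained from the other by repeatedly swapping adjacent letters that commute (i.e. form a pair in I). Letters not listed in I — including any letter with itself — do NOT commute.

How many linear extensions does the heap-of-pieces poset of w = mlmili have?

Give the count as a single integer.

piece 0:m — minimal
piece 1:l — minimal
piece 2:m rests on {0:m}
piece 3:i — minimal
piece 4:l rests on {1:l}
piece 5:i rests on {3:i}
minimal pieces: {0:m, 1:l, 3:i}
ways to finish when only these pieces remain (= sum over removing one remaining piece with nothing left below it):
  1 left: {2}→1  {4}→1  {5}→1
  2 left: {0,2}→1  {1,4}→1  {2,4}→2  {2,5}→2  {3,5}→1  {4,5}→2
  3 left: {0,2,4}→3  {0,2,5}→3  {1,2,4}→3  {1,4,5}→3  {2,3,5}→3  {2,4,5}→6  {3,4,5}→3
  4 left: {0,1,2,4}→6  {0,2,3,5}→6  {0,2,4,5}→12  {1,2,4,5}→12  {1,3,4,5}→6  {2,3,4,5}→12
  placing 0:m first → 30 extensions
  placing 1:l first → 30 extensions
  placing 3:i first → 30 extensions
total linear extensions = 90

90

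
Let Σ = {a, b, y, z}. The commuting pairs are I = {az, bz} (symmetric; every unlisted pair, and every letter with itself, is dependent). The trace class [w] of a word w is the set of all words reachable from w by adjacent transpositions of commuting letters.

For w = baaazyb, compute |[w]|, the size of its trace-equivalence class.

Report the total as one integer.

0(b) covers ∅
1(a) covers 0:b
2(a) covers 1:a
3(a) covers 2:a
4(z) covers ∅
5(y) covers 3:a, 4:z
6(b) covers 5:y
floor of heap: 0:b, 4:z
completions by unplaced set U, small U first (add the entries for U minus each lowest piece of U):
  |U|=1: {6}:1
  |U|=2: {5,6}:1
  |U|=3: {3,5,6}:1  {4,5,6}:1
  |U|=4: {2,3,5,6}:1  {3,4,5,6}:2
  |U|=5: {1,2,3,5,6}:1  {2,3,4,5,6}:3
  start at 0(b): 4
  start at 4(z): 1
sum over floor = 5

5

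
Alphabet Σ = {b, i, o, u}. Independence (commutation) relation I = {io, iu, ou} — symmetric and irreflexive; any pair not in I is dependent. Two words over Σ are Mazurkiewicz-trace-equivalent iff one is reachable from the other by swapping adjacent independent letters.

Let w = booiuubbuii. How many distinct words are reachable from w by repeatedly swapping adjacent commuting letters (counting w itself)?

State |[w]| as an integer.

0(b) covers ∅
1(o) covers 0:b
2(o) covers 1:o
3(i) covers 0:b
4(u) covers 0:b
5(u) covers 4:u
6(b) covers 2:o, 3:i, 5:u
7(b) covers 6:b
8(u) covers 7:b
9(i) covers 7:b
10(i) covers 9:i
floor of heap: 0:b
completions by unplaced set U, small U first (add the entries for U minus each lowest piece of U):
  |U|=1: {8}:1  {10}:1
  |U|=2: {8,10}:2  {9,10}:1
  |U|=3: {8,9,10}:3
  |U|=4: {7,8,9,10}:3
  |U|=5: {6,7,8,9,10}:3
  |U|=6: {2,6,7,8,9,10}:3  {3,6,7,8,9,10}:3  {5,6,7,8,9,10}:3
  |U|=7: {1,2,6,7,8,9,10}:3  {2,3,6,7,8,9,10}:6  {2,5,6,7,8,9,10}:6  {3,5,6,7,8,9,10}:6  {4,5,6,7,8,9,10}:3
  |U|=8: {1,2,3,6,7,8,9,10}:9  {1,2,5,6,7,8,9,10}:9  {2,3,5,6,7,8,9,10}:18  {2,4,5,6,7,8,9,10}:9  {3,4,5,6,7,8,9,10}:9
  |U|=9: {1,2,3,5,6,7,8,9,10}:36  {1,2,4,5,6,7,8,9,10}:18  {2,3,4,5,6,7,8,9,10}:36
  start at 0(b): 90

90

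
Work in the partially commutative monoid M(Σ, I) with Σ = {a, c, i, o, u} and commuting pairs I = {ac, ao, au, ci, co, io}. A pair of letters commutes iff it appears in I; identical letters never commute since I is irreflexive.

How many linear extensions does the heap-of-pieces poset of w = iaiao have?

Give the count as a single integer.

5

piece 0:i — minimal
piece 1:a rests on {0:i}
piece 2:i rests on {1:a}
piece 3:a rests on {2:i}
piece 4:o — minimal
minimal pieces: {0:i, 4:o}
ways to finish when only these pieces remain (= sum over removing one remaining piece with nothing left below it):
  1 left: {3}→1  {4}→1
  2 left: {2,3}→1  {3,4}→2
  3 left: {1,2,3}→1  {2,3,4}→3
  placing 0:i first → 4 extensions
  placing 4:o first → 1 extensions
total linear extensions = 5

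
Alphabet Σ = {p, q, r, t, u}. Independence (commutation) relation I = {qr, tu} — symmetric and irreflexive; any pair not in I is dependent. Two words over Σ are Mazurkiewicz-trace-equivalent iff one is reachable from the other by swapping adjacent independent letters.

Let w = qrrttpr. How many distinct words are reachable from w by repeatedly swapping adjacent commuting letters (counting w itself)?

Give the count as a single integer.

piece 0:q — minimal
piece 1:r — minimal
piece 2:r rests on {1:r}
piece 3:t rests on {0:q, 2:r}
piece 4:t rests on {3:t}
piece 5:p rests on {4:t}
piece 6:r rests on {5:p}
minimal pieces: {0:q, 1:r}
ways to finish when only these pieces remain (= sum over removing one remaining piece with nothing left below it):
  1 left: {6}→1
  2 left: {5,6}→1
  3 left: {4,5,6}→1
  4 left: {3,4,5,6}→1
  5 left: {0,3,4,5,6}→1  {2,3,4,5,6}→1
  placing 0:q first → 1 extensions
  placing 1:r first → 2 extensions
total linear extensions = 3

3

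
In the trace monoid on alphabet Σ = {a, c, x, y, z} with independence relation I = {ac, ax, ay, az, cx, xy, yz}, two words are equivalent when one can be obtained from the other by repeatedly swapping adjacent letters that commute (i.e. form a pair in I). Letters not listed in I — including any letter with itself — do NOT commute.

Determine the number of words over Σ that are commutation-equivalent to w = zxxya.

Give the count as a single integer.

20

0(z) covers ∅
1(x) covers 0:z
2(x) covers 1:x
3(y) covers ∅
4(a) covers ∅
floor of heap: 0:z, 3:y, 4:a
completions by unplaced set U, small U first (add the entries for U minus each lowest piece of U):
  |U|=1: {2}:1  {3}:1  {4}:1
  |U|=2: {1,2}:1  {2,3}:2  {2,4}:2  {3,4}:2
  |U|=3: {0,1,2}:1  {1,2,3}:3  {1,2,4}:3  {2,3,4}:6
  start at 0(z): 12
  start at 3(y): 4
  start at 4(a): 4
sum over floor = 20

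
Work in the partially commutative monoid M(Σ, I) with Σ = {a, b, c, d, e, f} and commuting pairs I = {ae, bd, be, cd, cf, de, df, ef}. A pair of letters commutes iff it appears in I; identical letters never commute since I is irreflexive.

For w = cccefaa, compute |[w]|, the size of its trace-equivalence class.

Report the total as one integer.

#0=c has no predecessor
#1=c depends on [0:c]
#2=c depends on [1:c]
#3=e depends on [2:c]
#4=f has no predecessor
#5=a depends on [2:c, 4:f]
#6=a depends on [5:a]
sources: [0:c, 4:f]
N(rest) = Σ N(rest − s) over sources s of rest; N(one piece) = 1:
  size 1 → [3]=1  [6]=1
  size 2 → [3,6]=2  [5,6]=1
  size 3 → [3,5,6]=3  [4,5,6]=1
  size 4 → [2,3,5,6]=3  [3,4,5,6]=4
  size 5 → [1,2,3,5,6]=3  [2,3,4,5,6]=7
  first=0(c) contributes 10
  first=4(f) contributes 3
|[w]| = 13

13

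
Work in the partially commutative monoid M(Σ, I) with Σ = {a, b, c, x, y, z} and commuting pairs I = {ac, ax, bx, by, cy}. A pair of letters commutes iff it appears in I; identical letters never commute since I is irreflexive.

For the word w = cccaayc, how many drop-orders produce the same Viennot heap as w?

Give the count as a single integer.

35

drop 0:c onto floor
drop 1:c onto {0:c}
drop 2:c onto {1:c}
drop 3:a onto floor
drop 4:a onto {3:a}
drop 5:y onto {4:a}
drop 6:c onto {2:c}
ground layer = {0:c, 3:a}
drop-orders for the pieces not yet dropped (sum over which currently-grounded one goes next):
  1 to go: {5} 1  {6} 1
  2 to go: {2,6} 1  {4,5} 1  {5,6} 2
  3 to go: {1,2,6} 1  {2,5,6} 3  {3,4,5} 1  {4,5,6} 3
  4 to go: {0,1,2,6} 1  {1,2,5,6} 4  {2,4,5,6} 6  {3,4,5,6} 4
  5 to go: {0,1,2,5,6} 5  {1,2,4,5,6} 10  {2,3,4,5,6} 10
  if 0:c drops first: 20 orders
  if 3:a drops first: 15 orders
heap linearizations: 35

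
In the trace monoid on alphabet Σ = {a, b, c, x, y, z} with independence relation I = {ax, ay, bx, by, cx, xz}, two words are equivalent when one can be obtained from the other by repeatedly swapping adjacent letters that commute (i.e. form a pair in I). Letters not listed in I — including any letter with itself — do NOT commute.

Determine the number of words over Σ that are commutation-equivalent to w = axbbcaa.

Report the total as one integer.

7

#0=a has no predecessor
#1=x has no predecessor
#2=b depends on [0:a]
#3=b depends on [2:b]
#4=c depends on [3:b]
#5=a depends on [4:c]
#6=a depends on [5:a]
sources: [0:a, 1:x]
N(rest) = Σ N(rest − s) over sources s of rest; N(one piece) = 1:
  size 1 → [1]=1  [6]=1
  size 2 → [1,6]=2  [5,6]=1
  size 3 → [1,5,6]=3  [4,5,6]=1
  size 4 → [1,4,5,6]=4  [3,4,5,6]=1
  size 5 → [1,3,4,5,6]=5  [2,3,4,5,6]=1
  first=0(a) contributes 6
  first=1(x) contributes 1
|[w]| = 7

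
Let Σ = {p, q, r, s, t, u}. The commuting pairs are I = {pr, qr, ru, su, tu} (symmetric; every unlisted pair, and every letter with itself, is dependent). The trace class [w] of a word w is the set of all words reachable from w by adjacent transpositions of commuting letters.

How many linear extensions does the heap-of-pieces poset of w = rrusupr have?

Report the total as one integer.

25

#0=r has no predecessor
#1=r depends on [0:r]
#2=u has no predecessor
#3=s depends on [1:r]
#4=u depends on [2:u]
#5=p depends on [3:s, 4:u]
#6=r depends on [3:s]
sources: [0:r, 2:u]
N(rest) = Σ N(rest − s) over sources s of rest; N(one piece) = 1:
  size 1 → [5]=1  [6]=1
  size 2 → [4,5]=1  [5,6]=2
  size 3 → [2,4,5]=1  [3,5,6]=2  [4,5,6]=3
  size 4 → [1,3,5,6]=2  [2,4,5,6]=4  [3,4,5,6]=5
  size 5 → [0,1,3,5,6]=2  [1,3,4,5,6]=7  [2,3,4,5,6]=9
  first=0(r) contributes 16
  first=2(u) contributes 9
|[w]| = 25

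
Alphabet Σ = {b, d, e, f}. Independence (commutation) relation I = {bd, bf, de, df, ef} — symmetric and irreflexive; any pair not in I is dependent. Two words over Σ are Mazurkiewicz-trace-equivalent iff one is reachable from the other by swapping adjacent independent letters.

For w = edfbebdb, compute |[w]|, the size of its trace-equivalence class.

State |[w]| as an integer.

piece 0:e — minimal
piece 1:d — minimal
piece 2:f — minimal
piece 3:b rests on {0:e}
piece 4:e rests on {3:b}
piece 5:b rests on {4:e}
piece 6:d rests on {1:d}
piece 7:b rests on {5:b}
minimal pieces: {0:e, 1:d, 2:f}
ways to finish when only these pieces remain (= sum over removing one remaining piece with nothing left below it):
  1 left: {2}→1  {6}→1  {7}→1
  2 left: {1,6}→1  {2,6}→2  {2,7}→2  {5,7}→1  {6,7}→2
  3 left: {1,2,6}→3  {1,6,7}→3  {2,5,7}→3  {2,6,7}→6  {4,5,7}→1  {5,6,7}→3
  4 left: {1,2,6,7}→12  {1,5,6,7}→6  {2,4,5,7}→4  {2,5,6,7}→12  {3,4,5,7}→1  {4,5,6,7}→4
  5 left: {0,3,4,5,7}→1  {1,2,5,6,7}→30  {1,4,5,6,7}→10  {2,3,4,5,7}→5  {2,4,5,6,7}→20  {3,4,5,6,7}→5
  6 left: {0,2,3,4,5,7}→6  {0,3,4,5,6,7}→6  {1,2,4,5,6,7}→60  {1,3,4,5,6,7}→15  {2,3,4,5,6,7}→30
  placing 0:e first → 105 extensions
  placing 1:d first → 42 extensions
  placing 2:f first → 21 extensions
total linear extensions = 168

168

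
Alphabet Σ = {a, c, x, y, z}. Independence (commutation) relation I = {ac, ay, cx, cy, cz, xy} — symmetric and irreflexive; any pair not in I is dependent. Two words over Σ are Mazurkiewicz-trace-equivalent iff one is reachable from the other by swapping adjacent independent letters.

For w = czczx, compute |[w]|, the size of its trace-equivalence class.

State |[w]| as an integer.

10

piece 0:c — minimal
piece 1:z — minimal
piece 2:c rests on {0:c}
piece 3:z rests on {1:z}
piece 4:x rests on {3:z}
minimal pieces: {0:c, 1:z}
ways to finish when only these pieces remain (= sum over removing one remaining piece with nothing left below it):
  1 left: {2}→1  {4}→1
  2 left: {0,2}→1  {2,4}→2  {3,4}→1
  3 left: {0,2,4}→3  {1,3,4}→1  {2,3,4}→3
  placing 0:c first → 4 extensions
  placing 1:z first → 6 extensions
total linear extensions = 10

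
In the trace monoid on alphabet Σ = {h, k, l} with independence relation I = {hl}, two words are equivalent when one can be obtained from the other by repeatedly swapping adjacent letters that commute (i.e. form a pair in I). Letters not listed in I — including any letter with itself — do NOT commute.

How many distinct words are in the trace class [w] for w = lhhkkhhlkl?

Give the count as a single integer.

drop 0:l onto floor
drop 1:h onto floor
drop 2:h onto {1:h}
drop 3:k onto {0:l, 2:h}
drop 4:k onto {3:k}
drop 5:h onto {4:k}
drop 6:h onto {5:h}
drop 7:l onto {4:k}
drop 8:k onto {6:h, 7:l}
drop 9:l onto {8:k}
ground layer = {0:l, 1:h}
drop-orders for the pieces not yet dropped (sum over which currently-grounded one goes next):
  1 to go: {9} 1
  2 to go: {8,9} 1
  3 to go: {6,8,9} 1  {7,8,9} 1
  4 to go: {5,6,8,9} 1  {6,7,8,9} 2
  5 to go: {5,6,7,8,9} 3
  6 to go: {4,5,6,7,8,9} 3
  7 to go: {3,4,5,6,7,8,9} 3
  8 to go: {0,3,4,5,6,7,8,9} 3  {2,3,4,5,6,7,8,9} 3
  if 0:l drops first: 3 orders
  if 1:h drops first: 6 orders
heap linearizations: 9

9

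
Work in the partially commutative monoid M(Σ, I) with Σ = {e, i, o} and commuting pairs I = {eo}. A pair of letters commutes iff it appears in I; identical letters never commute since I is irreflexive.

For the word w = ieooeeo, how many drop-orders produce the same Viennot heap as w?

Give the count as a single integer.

20

piece 0:i — minimal
piece 1:e rests on {0:i}
piece 2:o rests on {0:i}
piece 3:o rests on {2:o}
piece 4:e rests on {1:e}
piece 5:e rests on {4:e}
piece 6:o rests on {3:o}
minimal pieces: {0:i}
ways to finish when only these pieces remain (= sum over removing one remaining piece with nothing left below it):
  1 left: {5}→1  {6}→1
  2 left: {3,6}→1  {4,5}→1  {5,6}→2
  3 left: {1,4,5}→1  {2,3,6}→1  {3,5,6}→3  {4,5,6}→3
  4 left: {1,4,5,6}→4  {2,3,5,6}→4  {3,4,5,6}→6
  5 left: {1,3,4,5,6}→10  {2,3,4,5,6}→10
  placing 0:i first → 20 extensions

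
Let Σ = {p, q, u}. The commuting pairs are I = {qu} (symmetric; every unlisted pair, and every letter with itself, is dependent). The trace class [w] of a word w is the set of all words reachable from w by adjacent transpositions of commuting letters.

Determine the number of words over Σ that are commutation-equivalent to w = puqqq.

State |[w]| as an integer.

4

piece 0:p — minimal
piece 1:u rests on {0:p}
piece 2:q rests on {0:p}
piece 3:q rests on {2:q}
piece 4:q rests on {3:q}
minimal pieces: {0:p}
ways to finish when only these pieces remain (= sum over removing one remaining piece with nothing left below it):
  1 left: {1}→1  {4}→1
  2 left: {1,4}→2  {3,4}→1
  3 left: {1,3,4}→3  {2,3,4}→1
  placing 0:p first → 4 extensions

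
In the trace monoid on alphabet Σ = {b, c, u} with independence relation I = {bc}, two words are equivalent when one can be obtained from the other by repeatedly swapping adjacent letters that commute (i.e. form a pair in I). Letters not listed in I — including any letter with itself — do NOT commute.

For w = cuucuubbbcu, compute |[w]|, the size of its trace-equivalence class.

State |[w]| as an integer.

piece 0:c — minimal
piece 1:u rests on {0:c}
piece 2:u rests on {1:u}
piece 3:c rests on {2:u}
piece 4:u rests on {3:c}
piece 5:u rests on {4:u}
piece 6:b rests on {5:u}
piece 7:b rests on {6:b}
piece 8:b rests on {7:b}
piece 9:c rests on {5:u}
piece 10:u rests on {8:b, 9:c}
minimal pieces: {0:c}
ways to finish when only these pieces remain (= sum over removing one remaining piece with nothing left below it):
  1 left: {10}→1
  2 left: {8,10}→1  {9,10}→1
  3 left: {7,8,10}→1  {8,9,10}→2
  4 left: {6,7,8,10}→1  {7,8,9,10}→3
  5 left: {6,7,8,9,10}→4
  6 left: {5,6,7,8,9,10}→4
  7 left: {4,5,6,7,8,9,10}→4
  8 left: {3,4,5,6,7,8,9,10}→4
  9 left: {2,3,4,5,6,7,8,9,10}→4
  placing 0:c first → 4 extensions

4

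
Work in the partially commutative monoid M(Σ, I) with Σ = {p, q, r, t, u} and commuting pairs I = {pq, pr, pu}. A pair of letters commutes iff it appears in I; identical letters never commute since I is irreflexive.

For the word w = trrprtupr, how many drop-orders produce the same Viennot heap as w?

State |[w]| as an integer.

12

drop 0:t onto floor
drop 1:r onto {0:t}
drop 2:r onto {1:r}
drop 3:p onto {0:t}
drop 4:r onto {2:r}
drop 5:t onto {3:p, 4:r}
drop 6:u onto {5:t}
drop 7:p onto {5:t}
drop 8:r onto {6:u}
ground layer = {0:t}
drop-orders for the pieces not yet dropped (sum over which currently-grounded one goes next):
  1 to go: {7} 1  {8} 1
  2 to go: {6,8} 1  {7,8} 2
  3 to go: {6,7,8} 3
  4 to go: {5,6,7,8} 3
  5 to go: {3,5,6,7,8} 3  {4,5,6,7,8} 3
  6 to go: {2,4,5,6,7,8} 3  {3,4,5,6,7,8} 6
  7 to go: {1,2,4,5,6,7,8} 3  {2,3,4,5,6,7,8} 9
  if 0:t drops first: 12 orders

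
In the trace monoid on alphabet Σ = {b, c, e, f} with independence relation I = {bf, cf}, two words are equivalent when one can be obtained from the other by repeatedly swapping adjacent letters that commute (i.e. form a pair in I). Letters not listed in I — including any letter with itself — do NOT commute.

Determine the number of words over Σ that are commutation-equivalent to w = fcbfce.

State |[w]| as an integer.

10

piece 0:f — minimal
piece 1:c — minimal
piece 2:b rests on {1:c}
piece 3:f rests on {0:f}
piece 4:c rests on {2:b}
piece 5:e rests on {3:f, 4:c}
minimal pieces: {0:f, 1:c}
ways to finish when only these pieces remain (= sum over removing one remaining piece with nothing left below it):
  1 left: {5}→1
  2 left: {3,5}→1  {4,5}→1
  3 left: {0,3,5}→1  {2,4,5}→1  {3,4,5}→2
  4 left: {0,3,4,5}→3  {1,2,4,5}→1  {2,3,4,5}→3
  placing 0:f first → 4 extensions
  placing 1:c first → 6 extensions
total linear extensions = 10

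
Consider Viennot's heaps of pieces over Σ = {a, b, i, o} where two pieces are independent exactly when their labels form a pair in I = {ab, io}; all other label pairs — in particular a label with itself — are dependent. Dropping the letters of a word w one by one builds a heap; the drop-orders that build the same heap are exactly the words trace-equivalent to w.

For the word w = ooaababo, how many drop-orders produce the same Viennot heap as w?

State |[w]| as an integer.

10

drop 0:o onto floor
drop 1:o onto {0:o}
drop 2:a onto {1:o}
drop 3:a onto {2:a}
drop 4:b onto {1:o}
drop 5:a onto {3:a}
drop 6:b onto {4:b}
drop 7:o onto {5:a, 6:b}
ground layer = {0:o}
drop-orders for the pieces not yet dropped (sum over which currently-grounded one goes next):
  1 to go: {7} 1
  2 to go: {5,7} 1  {6,7} 1
  3 to go: {3,5,7} 1  {4,6,7} 1  {5,6,7} 2
  4 to go: {2,3,5,7} 1  {3,5,6,7} 3  {4,5,6,7} 3
  5 to go: {2,3,5,6,7} 4  {3,4,5,6,7} 6
  6 to go: {2,3,4,5,6,7} 10
  if 0:o drops first: 10 orders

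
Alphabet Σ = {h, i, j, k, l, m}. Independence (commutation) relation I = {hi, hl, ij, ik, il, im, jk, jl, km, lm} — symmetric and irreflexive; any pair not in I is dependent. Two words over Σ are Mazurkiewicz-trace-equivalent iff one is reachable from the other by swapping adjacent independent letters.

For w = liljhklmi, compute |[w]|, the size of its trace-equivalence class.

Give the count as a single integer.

792

0(l) covers ∅
1(i) covers ∅
2(l) covers 0:l
3(j) covers ∅
4(h) covers 3:j
5(k) covers 2:l, 4:h
6(l) covers 5:k
7(m) covers 4:h
8(i) covers 1:i
floor of heap: 0:l, 1:i, 3:j
completions by unplaced set U, small U first (add the entries for U minus each lowest piece of U):
  |U|=1: {6}:1  {7}:1  {8}:1
  |U|=2: {1,8}:1  {5,6}:1  {6,7}:2  {6,8}:2  {7,8}:2
  |U|=3: {1,6,8}:3  {1,7,8}:3  {2,5,6}:1  {5,6,7}:3  {5,6,8}:3  {6,7,8}:6
  |U|=4: {0,2,5,6}:1  {1,5,6,8}:6  {1,6,7,8}:12  {2,5,6,7}:4  {2,5,6,8}:4  {4,5,6,7}:3  {5,6,7,8}:12
  |U|=5: {0,2,5,6,7}:5  {0,2,5,6,8}:5  {1,2,5,6,8}:10  {1,5,6,7,8}:30  {2,4,5,6,7}:7  {2,5,6,7,8}:20  {3,4,5,6,7}:3  {4,5,6,7,8}:15
  |U|=6: {0,1,2,5,6,8}:15  {0,2,4,5,6,7}:12  {0,2,5,6,7,8}:30  {1,2,5,6,7,8}:60  {1,4,5,6,7,8}:45  {2,3,4,5,6,7}:10  {2,4,5,6,7,8}:42  {3,4,5,6,7,8}:18
  |U|=7: {0,1,2,5,6,7,8}:105  {0,2,3,4,5,6,7}:22  {0,2,4,5,6,7,8}:84  {1,2,4,5,6,7,8}:147  {1,3,4,5,6,7,8}:63  {2,3,4,5,6,7,8}:70
  start at 0(l): 280
  start at 1(i): 176
  start at 3(j): 336
sum over floor = 792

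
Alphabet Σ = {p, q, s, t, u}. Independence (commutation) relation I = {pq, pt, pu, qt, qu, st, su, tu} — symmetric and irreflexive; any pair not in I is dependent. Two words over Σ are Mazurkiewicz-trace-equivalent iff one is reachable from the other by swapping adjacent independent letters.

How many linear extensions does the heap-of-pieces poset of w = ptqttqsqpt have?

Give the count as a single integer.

1260

0(p) covers ∅
1(t) covers ∅
2(q) covers ∅
3(t) covers 1:t
4(t) covers 3:t
5(q) covers 2:q
6(s) covers 0:p, 5:q
7(q) covers 6:s
8(p) covers 6:s
9(t) covers 4:t
floor of heap: 0:p, 1:t, 2:q
completions by unplaced set U, small U first (add the entries for U minus each lowest piece of U):
  |U|=1: {7}:1  {8}:1  {9}:1
  |U|=2: {4,9}:1  {7,8}:2  {7,9}:2  {8,9}:2
  |U|=3: {3,4,9}:1  {4,7,9}:3  {4,8,9}:3  {6,7,8}:2  {7,8,9}:6
  |U|=4: {0,6,7,8}:2  {1,3,4,9}:1  {3,4,7,9}:4  {3,4,8,9}:4  {4,7,8,9}:12  {5,6,7,8}:2  {6,7,8,9}:8
  |U|=5: {0,5,6,7,8}:4  {0,6,7,8,9}:10  {1,3,4,7,9}:5  {1,3,4,8,9}:5  {2,5,6,7,8}:2  {3,4,7,8,9}:20  {4,6,7,8,9}:20  {5,6,7,8,9}:10
  |U|=6: {0,2,5,6,7,8}:6  {0,4,6,7,8,9}:30  {0,5,6,7,8,9}:24  {1,3,4,7,8,9}:30  {2,5,6,7,8,9}:12  {3,4,6,7,8,9}:40  {4,5,6,7,8,9}:30
  |U|=7: {0,2,5,6,7,8,9}:42  {0,3,4,6,7,8,9}:70  {0,4,5,6,7,8,9}:84  {1,3,4,6,7,8,9}:70  {2,4,5,6,7,8,9}:42  {3,4,5,6,7,8,9}:70
  |U|=8: {0,1,3,4,6,7,8,9}:140  {0,2,4,5,6,7,8,9}:168  {0,3,4,5,6,7,8,9}:224  {1,3,4,5,6,7,8,9}:140  {2,3,4,5,6,7,8,9}:112
  start at 0(p): 252
  start at 1(t): 504
  start at 2(q): 504
sum over floor = 1260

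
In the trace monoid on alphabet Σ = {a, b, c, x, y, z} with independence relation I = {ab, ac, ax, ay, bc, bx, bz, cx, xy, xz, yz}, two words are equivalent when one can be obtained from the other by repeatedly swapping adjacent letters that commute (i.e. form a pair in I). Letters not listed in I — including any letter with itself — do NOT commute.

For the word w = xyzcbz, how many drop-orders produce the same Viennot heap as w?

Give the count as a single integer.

42

0(x) covers ∅
1(y) covers ∅
2(z) covers ∅
3(c) covers 1:y, 2:z
4(b) covers 1:y
5(z) covers 3:c
floor of heap: 0:x, 1:y, 2:z
completions by unplaced set U, small U first (add the entries for U minus each lowest piece of U):
  |U|=1: {0}:1  {4}:1  {5}:1
  |U|=2: {0,4}:2  {0,5}:2  {3,5}:1  {4,5}:2
  |U|=3: {0,3,5}:3  {0,4,5}:6  {2,3,5}:1  {3,4,5}:3
  |U|=4: {0,2,3,5}:4  {0,3,4,5}:12  {1,3,4,5}:3  {2,3,4,5}:4
  start at 0(x): 7
  start at 1(y): 20
  start at 2(z): 15
sum over floor = 42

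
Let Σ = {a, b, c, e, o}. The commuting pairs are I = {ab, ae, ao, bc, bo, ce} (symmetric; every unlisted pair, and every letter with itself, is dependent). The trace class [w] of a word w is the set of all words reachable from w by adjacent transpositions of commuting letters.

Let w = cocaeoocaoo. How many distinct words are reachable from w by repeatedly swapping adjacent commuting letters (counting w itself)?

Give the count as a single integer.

21

#0=c has no predecessor
#1=o depends on [0:c]
#2=c depends on [1:o]
#3=a depends on [2:c]
#4=e depends on [1:o]
#5=o depends on [2:c, 4:e]
#6=o depends on [5:o]
#7=c depends on [3:a, 6:o]
#8=a depends on [7:c]
#9=o depends on [7:c]
#10=o depends on [9:o]
sources: [0:c]
N(rest) = Σ N(rest − s) over sources s of rest; N(one piece) = 1:
  size 1 → [8]=1  [10]=1
  size 2 → [8,10]=2  [9,10]=1
  size 3 → [8,9,10]=3
  size 4 → [7,8,9,10]=3
  size 5 → [3,7,8,9,10]=3  [6,7,8,9,10]=3
  size 6 → [3,6,7,8,9,10]=6  [5,6,7,8,9,10]=3
  size 7 → [3,5,6,7,8,9,10]=9  [4,5,6,7,8,9,10]=3
  size 8 → [2,3,5,6,7,8,9,10]=9  [3,4,5,6,7,8,9,10]=12
  size 9 → [2,3,4,5,6,7,8,9,10]=21
  first=0(c) contributes 21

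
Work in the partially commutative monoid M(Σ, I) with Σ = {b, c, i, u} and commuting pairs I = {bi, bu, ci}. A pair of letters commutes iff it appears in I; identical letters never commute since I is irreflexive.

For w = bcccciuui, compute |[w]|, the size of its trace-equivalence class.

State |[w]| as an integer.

6

piece 0:b — minimal
piece 1:c rests on {0:b}
piece 2:c rests on {1:c}
piece 3:c rests on {2:c}
piece 4:c rests on {3:c}
piece 5:i — minimal
piece 6:u rests on {4:c, 5:i}
piece 7:u rests on {6:u}
piece 8:i rests on {7:u}
minimal pieces: {0:b, 5:i}
ways to finish when only these pieces remain (= sum over removing one remaining piece with nothing left below it):
  1 left: {8}→1
  2 left: {7,8}→1
  3 left: {6,7,8}→1
  4 left: {4,6,7,8}→1  {5,6,7,8}→1
  5 left: {3,4,6,7,8}→1  {4,5,6,7,8}→2
  6 left: {2,3,4,6,7,8}→1  {3,4,5,6,7,8}→3
  7 left: {1,2,3,4,6,7,8}→1  {2,3,4,5,6,7,8}→4
  placing 0:b first → 5 extensions
  placing 5:i first → 1 extensions
total linear extensions = 6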